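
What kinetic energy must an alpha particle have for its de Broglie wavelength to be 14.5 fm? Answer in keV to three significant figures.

p = h/λ = 6.626 × 10⁻³⁴ / 1.450 × 10⁻¹⁴ = 4.570 × 10⁻²⁰ kg·m/s.
KE = p²/(2m) = (4.570 × 10⁻²⁰)² / (2 × 6.645 × 10⁻²⁷) = 1.571 × 10⁻¹³ J = 981 keV.

KE = 981 keV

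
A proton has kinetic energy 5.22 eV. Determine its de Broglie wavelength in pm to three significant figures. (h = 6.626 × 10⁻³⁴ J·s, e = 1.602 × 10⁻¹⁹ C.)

λ = 12.5 pm

KE = 5.22 eV = 8.362 × 10⁻¹⁹ J.
p = √(2mKE) = √(2 × 1.673 × 10⁻²⁷ × 8.362 × 10⁻¹⁹) = 5.290 × 10⁻²³ kg·m/s.
λ = h/p = 6.626 × 10⁻³⁴ / 5.290 × 10⁻²³ = 1.25 × 10⁻¹¹ m = 12.5 pm.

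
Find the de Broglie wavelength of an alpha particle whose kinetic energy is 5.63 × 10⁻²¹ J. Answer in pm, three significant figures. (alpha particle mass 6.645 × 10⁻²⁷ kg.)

p = √(2mKE) = √(2 × 6.645 × 10⁻²⁷ × 5.630 × 10⁻²¹) = 8.650 × 10⁻²⁴ kg·m/s.
λ = h/p = 6.626 × 10⁻³⁴ / 8.650 × 10⁻²⁴ = 7.66 × 10⁻¹¹ m = 76.6 pm.

λ = 76.6 pm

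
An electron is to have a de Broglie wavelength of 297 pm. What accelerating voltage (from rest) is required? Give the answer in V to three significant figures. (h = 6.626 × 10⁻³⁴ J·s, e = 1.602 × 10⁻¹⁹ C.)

p = h/λ = 6.626 × 10⁻³⁴ / 2.970 × 10⁻¹⁰ = 2.231 × 10⁻²⁴ kg·m/s.
KE = p²/(2m) = 2.732 × 10⁻¹⁸ J.
V = KE/e = 2.732 × 10⁻¹⁸ / (1.602 × 10⁻¹⁹) = 17.1 V.

V = 17.1 V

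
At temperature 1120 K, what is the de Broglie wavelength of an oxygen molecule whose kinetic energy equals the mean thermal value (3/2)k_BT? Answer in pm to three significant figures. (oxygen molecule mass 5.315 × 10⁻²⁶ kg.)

KE = (3/2)k_BT = 1.5 × 1.381 × 10⁻²³ × 1120 = 2.320 × 10⁻²⁰ J.
p = √(2mKE) = √(2 × 5.315 × 10⁻²⁶ × 2.320 × 10⁻²⁰) = 4.966 × 10⁻²³ kg·m/s.
λ = h/p = 1.33 × 10⁻¹¹ m = 13.3 pm.

λ = 13.3 pm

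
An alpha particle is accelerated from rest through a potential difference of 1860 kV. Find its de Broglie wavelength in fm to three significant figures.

λ = 7.45 fm

KE = 2eV = 2 × 1.602 × 10⁻¹⁹ × 1.860 × 10⁶ = 5.959 × 10⁻¹³ J.
p = √(2mKE) = √(2 × 6.645 × 10⁻²⁷ × 5.959 × 10⁻¹³) = 8.899 × 10⁻²⁰ kg·m/s.
λ = h/p = 6.626 × 10⁻³⁴ / 8.899 × 10⁻²⁰ = 7.45 × 10⁻¹⁵ m = 7.45 fm.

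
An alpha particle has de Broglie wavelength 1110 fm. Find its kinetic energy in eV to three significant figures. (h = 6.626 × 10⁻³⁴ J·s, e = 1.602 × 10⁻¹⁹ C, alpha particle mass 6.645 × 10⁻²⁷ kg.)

KE = 167 eV

p = h/λ = 6.626 × 10⁻³⁴ / 1.110 × 10⁻¹² = 5.969 × 10⁻²² kg·m/s.
KE = p²/(2m) = (5.969 × 10⁻²²)² / (2 × 6.645 × 10⁻²⁷) = 2.681 × 10⁻¹⁷ J = 167 eV.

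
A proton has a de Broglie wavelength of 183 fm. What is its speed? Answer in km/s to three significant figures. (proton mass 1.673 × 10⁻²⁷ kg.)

p = h/λ = 6.626 × 10⁻³⁴ / 1.830 × 10⁻¹³ = 3.621 × 10⁻²¹ kg·m/s.
v = p/m = 3.621 × 10⁻²¹ / 1.673 × 10⁻²⁷ = 2.16 × 10⁶ m/s = 2160 km/s.

v = 2160 km/s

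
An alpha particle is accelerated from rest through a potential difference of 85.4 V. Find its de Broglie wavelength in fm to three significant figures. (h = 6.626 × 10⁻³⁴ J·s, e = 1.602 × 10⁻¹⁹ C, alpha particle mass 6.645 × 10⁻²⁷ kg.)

KE = 2eV = 2 × 1.602 × 10⁻¹⁹ × 85.40 = 2.736 × 10⁻¹⁷ J.
p = √(2mKE) = √(2 × 6.645 × 10⁻²⁷ × 2.736 × 10⁻¹⁷) = 6.030 × 10⁻²² kg·m/s.
λ = h/p = 6.626 × 10⁻³⁴ / 6.030 × 10⁻²² = 1.10 × 10⁻¹² m = 1100 fm.

λ = 1100 fm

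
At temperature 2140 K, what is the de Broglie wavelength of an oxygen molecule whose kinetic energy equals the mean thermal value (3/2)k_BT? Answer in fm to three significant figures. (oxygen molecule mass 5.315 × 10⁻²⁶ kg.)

KE = (3/2)k_BT = 1.5 × 1.381 × 10⁻²³ × 2140 = 4.433 × 10⁻²⁰ J.
p = √(2mKE) = √(2 × 5.315 × 10⁻²⁶ × 4.433 × 10⁻²⁰) = 6.865 × 10⁻²³ kg·m/s.
λ = h/p = 9.65 × 10⁻¹² m = 9650 fm.

λ = 9650 fm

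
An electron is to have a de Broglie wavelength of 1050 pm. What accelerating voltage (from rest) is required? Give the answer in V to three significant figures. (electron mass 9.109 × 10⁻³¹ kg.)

p = h/λ = 6.626 × 10⁻³⁴ / 1.050 × 10⁻⁹ = 6.310 × 10⁻²⁵ kg·m/s.
KE = p²/(2m) = 2.186 × 10⁻¹⁹ J.
V = KE/e = 2.186 × 10⁻¹⁹ / (1.602 × 10⁻¹⁹) = 1.36 V.

V = 1.36 V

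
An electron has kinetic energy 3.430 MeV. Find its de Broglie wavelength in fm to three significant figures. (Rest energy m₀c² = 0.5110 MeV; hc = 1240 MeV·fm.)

λ = 317 fm

Total energy E = KE + m₀c² = 3.430 + 0.5110 = 3.9410 MeV.
(pc)² = E² − (m₀c²)² = (3.9410)² − (0.5110)² = 15.27 MeV², so pc = 3.908 MeV.
λ = hc/(pc) = 1240 MeV·fm / 3.908 MeV = 317 fm.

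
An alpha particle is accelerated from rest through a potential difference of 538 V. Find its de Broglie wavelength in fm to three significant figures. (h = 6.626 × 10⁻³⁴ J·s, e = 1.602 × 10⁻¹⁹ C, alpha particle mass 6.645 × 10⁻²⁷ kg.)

λ = 438 fm

KE = 2eV = 2 × 1.602 × 10⁻¹⁹ × 538.0 = 1.724 × 10⁻¹⁶ J.
p = √(2mKE) = √(2 × 6.645 × 10⁻²⁷ × 1.724 × 10⁻¹⁶) = 1.514 × 10⁻²¹ kg·m/s.
λ = h/p = 6.626 × 10⁻³⁴ / 1.514 × 10⁻²¹ = 4.38 × 10⁻¹³ m = 438 fm.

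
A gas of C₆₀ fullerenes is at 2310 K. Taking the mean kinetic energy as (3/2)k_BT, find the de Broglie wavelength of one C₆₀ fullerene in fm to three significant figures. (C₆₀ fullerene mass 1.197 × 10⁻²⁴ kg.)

λ = 1960 fm

KE = (3/2)k_BT = 1.5 × 1.381 × 10⁻²³ × 2310 = 4.785 × 10⁻²⁰ J.
p = √(2mKE) = √(2 × 1.197 × 10⁻²⁴ × 4.785 × 10⁻²⁰) = 3.385 × 10⁻²² kg·m/s.
λ = h/p = 1.96 × 10⁻¹² m = 1960 fm.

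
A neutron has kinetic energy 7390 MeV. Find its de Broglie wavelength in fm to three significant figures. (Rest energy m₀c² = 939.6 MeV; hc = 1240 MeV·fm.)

λ = 0.150 fm

Total energy E = KE + m₀c² = 7390 + 939.6 = 8329.6 MeV.
(pc)² = E² − (m₀c²)² = (8329.6)² − (939.6)² = 6.850 × 10⁷ MeV², so pc = 8276 MeV.
λ = hc/(pc) = 1240 MeV·fm / 8276 MeV = 0.150 fm.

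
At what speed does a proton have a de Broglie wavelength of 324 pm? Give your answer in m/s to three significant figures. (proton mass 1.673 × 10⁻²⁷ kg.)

p = h/λ = 6.626 × 10⁻³⁴ / 3.240 × 10⁻¹⁰ = 2.045 × 10⁻²⁴ kg·m/s.
v = p/m = 2.045 × 10⁻²⁴ / 1.673 × 10⁻²⁷ = 1.22 × 10³ m/s = 1220 m/s.

v = 1220 m/s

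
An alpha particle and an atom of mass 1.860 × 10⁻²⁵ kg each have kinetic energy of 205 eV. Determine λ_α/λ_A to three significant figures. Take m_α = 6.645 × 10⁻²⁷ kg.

λ_α/λ_A = 5.29

At fixed KE, p = √(2mKE) so λ = h/p ∝ 1/√m.
λ_α/λ_A = √(m_A/m_α) = √(1.860 × 10⁻²⁵/6.645 × 10⁻²⁷) = √(27.99) = 5.29.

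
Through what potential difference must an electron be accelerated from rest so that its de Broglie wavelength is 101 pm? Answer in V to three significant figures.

V = 147 V

p = h/λ = 6.626 × 10⁻³⁴ / 1.010 × 10⁻¹⁰ = 6.560 × 10⁻²⁴ kg·m/s.
KE = p²/(2m) = 2.362 × 10⁻¹⁷ J.
V = KE/e = 2.362 × 10⁻¹⁷ / (1.602 × 10⁻¹⁹) = 147 V.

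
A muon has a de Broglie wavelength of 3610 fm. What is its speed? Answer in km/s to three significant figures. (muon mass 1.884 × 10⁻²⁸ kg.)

v = 974 km/s

p = h/λ = 6.626 × 10⁻³⁴ / 3.610 × 10⁻¹² = 1.835 × 10⁻²² kg·m/s.
v = p/m = 1.835 × 10⁻²² / 1.884 × 10⁻²⁸ = 9.74 × 10⁵ m/s = 974 km/s.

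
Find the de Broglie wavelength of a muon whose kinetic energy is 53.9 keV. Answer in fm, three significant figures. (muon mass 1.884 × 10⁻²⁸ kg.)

KE = 53.9 keV = 8.635 × 10⁻¹⁵ J.
p = √(2mKE) = √(2 × 1.884 × 10⁻²⁸ × 8.635 × 10⁻¹⁵) = 1.804 × 10⁻²¹ kg·m/s.
λ = h/p = 6.626 × 10⁻³⁴ / 1.804 × 10⁻²¹ = 3.67 × 10⁻¹³ m = 367 fm.

λ = 367 fm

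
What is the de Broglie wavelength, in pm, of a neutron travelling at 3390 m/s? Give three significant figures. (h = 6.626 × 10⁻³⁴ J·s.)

λ = 117 pm

p = mv = 1.675 × 10⁻²⁷ × 3390 = 5.678 × 10⁻²⁴ kg·m/s.
λ = h/p = 6.626 × 10⁻³⁴ / 5.678 × 10⁻²⁴ = 1.17 × 10⁻¹⁰ m = 117 pm.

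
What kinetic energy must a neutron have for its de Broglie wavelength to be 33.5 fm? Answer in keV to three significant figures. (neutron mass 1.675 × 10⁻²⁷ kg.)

p = h/λ = 6.626 × 10⁻³⁴ / 3.350 × 10⁻¹⁴ = 1.978 × 10⁻²⁰ kg·m/s.
KE = p²/(2m) = (1.978 × 10⁻²⁰)² / (2 × 1.675 × 10⁻²⁷) = 1.168 × 10⁻¹³ J = 729 keV.

KE = 729 keV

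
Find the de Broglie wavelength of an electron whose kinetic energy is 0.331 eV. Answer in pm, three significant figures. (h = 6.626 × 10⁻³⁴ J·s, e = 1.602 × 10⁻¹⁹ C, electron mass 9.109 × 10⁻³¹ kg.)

KE = 0.331 eV = 5.303 × 10⁻²⁰ J.
p = √(2mKE) = √(2 × 9.109 × 10⁻³¹ × 5.303 × 10⁻²⁰) = 3.108 × 10⁻²⁵ kg·m/s.
λ = h/p = 6.626 × 10⁻³⁴ / 3.108 × 10⁻²⁵ = 2.13 × 10⁻⁹ m = 2130 pm.

λ = 2130 pm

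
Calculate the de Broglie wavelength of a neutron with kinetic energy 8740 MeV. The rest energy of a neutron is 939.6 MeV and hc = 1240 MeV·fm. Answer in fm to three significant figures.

Total energy E = KE + m₀c² = 8740 + 939.6 = 9679.6 MeV.
(pc)² = E² − (m₀c²)² = (9679.6)² − (939.6)² = 9.281 × 10⁷ MeV², so pc = 9634 MeV.
λ = hc/(pc) = 1240 MeV·fm / 9634 MeV = 0.129 fm.

λ = 0.129 fm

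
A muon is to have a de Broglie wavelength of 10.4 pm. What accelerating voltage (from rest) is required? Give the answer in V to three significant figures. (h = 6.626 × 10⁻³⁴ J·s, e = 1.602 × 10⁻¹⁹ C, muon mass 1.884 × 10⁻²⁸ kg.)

p = h/λ = 6.626 × 10⁻³⁴ / 1.040 × 10⁻¹¹ = 6.371 × 10⁻²³ kg·m/s.
KE = p²/(2m) = 1.077 × 10⁻¹⁷ J.
V = KE/e = 1.077 × 10⁻¹⁷ / (1.602 × 10⁻¹⁹) = 67.2 V.

V = 67.2 V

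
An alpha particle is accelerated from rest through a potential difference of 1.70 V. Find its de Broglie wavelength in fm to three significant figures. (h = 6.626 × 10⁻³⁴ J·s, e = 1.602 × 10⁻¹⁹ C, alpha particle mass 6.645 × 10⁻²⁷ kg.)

λ = 7790 fm

KE = 2eV = 2 × 1.602 × 10⁻¹⁹ × 1.700 = 5.447 × 10⁻¹⁹ J.
p = √(2mKE) = √(2 × 6.645 × 10⁻²⁷ × 5.447 × 10⁻¹⁹) = 8.508 × 10⁻²³ kg·m/s.
λ = h/p = 6.626 × 10⁻³⁴ / 8.508 × 10⁻²³ = 7.79 × 10⁻¹² m = 7790 fm.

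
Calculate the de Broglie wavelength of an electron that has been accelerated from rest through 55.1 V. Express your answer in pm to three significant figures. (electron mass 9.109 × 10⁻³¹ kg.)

KE = eV = 1.602 × 10⁻¹⁹ × 55.10 = 8.827 × 10⁻¹⁸ J.
p = √(2mKE) = √(2 × 9.109 × 10⁻³¹ × 8.827 × 10⁻¹⁸) = 4.010 × 10⁻²⁴ kg·m/s.
λ = h/p = 6.626 × 10⁻³⁴ / 4.010 × 10⁻²⁴ = 1.65 × 10⁻¹⁰ m = 165 pm.

λ = 165 pm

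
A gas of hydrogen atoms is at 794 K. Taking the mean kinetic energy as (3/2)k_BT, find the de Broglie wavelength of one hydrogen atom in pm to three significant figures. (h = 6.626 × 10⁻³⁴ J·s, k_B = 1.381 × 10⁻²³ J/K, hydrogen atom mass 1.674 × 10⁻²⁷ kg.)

KE = (3/2)k_BT = 1.5 × 1.381 × 10⁻²³ × 794 = 1.645 × 10⁻²⁰ J.
p = √(2mKE) = √(2 × 1.674 × 10⁻²⁷ × 1.645 × 10⁻²⁰) = 7.421 × 10⁻²⁴ kg·m/s.
λ = h/p = 8.93 × 10⁻¹¹ m = 89.3 pm.

λ = 89.3 pm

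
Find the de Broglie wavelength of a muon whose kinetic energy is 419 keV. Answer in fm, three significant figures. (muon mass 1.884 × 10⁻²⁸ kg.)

λ = 132 fm

KE = 419 keV = 6.712 × 10⁻¹⁴ J.
p = √(2mKE) = √(2 × 1.884 × 10⁻²⁸ × 6.712 × 10⁻¹⁴) = 5.029 × 10⁻²¹ kg·m/s.
λ = h/p = 6.626 × 10⁻³⁴ / 5.029 × 10⁻²¹ = 1.32 × 10⁻¹³ m = 132 fm.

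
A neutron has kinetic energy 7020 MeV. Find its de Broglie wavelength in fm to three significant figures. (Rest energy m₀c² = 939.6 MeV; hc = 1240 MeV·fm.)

λ = 0.157 fm

Total energy E = KE + m₀c² = 7020 + 939.6 = 7959.6 MeV.
(pc)² = E² − (m₀c²)² = (7959.6)² − (939.6)² = 6.247 × 10⁷ MeV², so pc = 7904 MeV.
λ = hc/(pc) = 1240 MeV·fm / 7904 MeV = 0.157 fm.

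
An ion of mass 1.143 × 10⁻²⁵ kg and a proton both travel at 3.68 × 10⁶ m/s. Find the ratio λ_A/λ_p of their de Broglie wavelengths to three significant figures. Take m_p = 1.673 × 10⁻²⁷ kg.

λ_A/λ_p = 0.0146

At fixed v, p = mv so λ = h/(mv) ∝ 1/m.
λ_A/λ_p = m_p/m_A = 1.673 × 10⁻²⁷/1.143 × 10⁻²⁵ = 0.0146.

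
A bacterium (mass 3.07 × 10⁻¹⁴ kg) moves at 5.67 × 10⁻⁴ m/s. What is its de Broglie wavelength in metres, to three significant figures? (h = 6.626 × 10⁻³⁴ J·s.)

p = mv = 3.07 × 10⁻¹⁴ × 5.67 × 10⁻⁴ = 1.741 × 10⁻¹⁷ kg·m/s.
λ = h/p = 6.626 × 10⁻³⁴ / 1.741 × 10⁻¹⁷ = 3.81 × 10⁻¹⁷ m.

λ = 3.81 × 10⁻¹⁷ m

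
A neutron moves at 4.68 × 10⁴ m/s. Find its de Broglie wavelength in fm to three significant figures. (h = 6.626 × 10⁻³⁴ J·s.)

λ = 8450 fm

p = mv = 1.675 × 10⁻²⁷ × 4.68 × 10⁴ = 7.839 × 10⁻²³ kg·m/s.
λ = h/p = 6.626 × 10⁻³⁴ / 7.839 × 10⁻²³ = 8.45 × 10⁻¹² m = 8450 fm.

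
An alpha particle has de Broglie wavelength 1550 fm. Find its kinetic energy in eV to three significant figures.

KE = 85.8 eV

p = h/λ = 6.626 × 10⁻³⁴ / 1.550 × 10⁻¹² = 4.275 × 10⁻²² kg·m/s.
KE = p²/(2m) = (4.275 × 10⁻²²)² / (2 × 6.645 × 10⁻²⁷) = 1.375 × 10⁻¹⁷ J = 85.8 eV.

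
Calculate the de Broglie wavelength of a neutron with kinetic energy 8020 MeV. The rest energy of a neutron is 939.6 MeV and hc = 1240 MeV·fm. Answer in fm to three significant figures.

Total energy E = KE + m₀c² = 8020 + 939.6 = 8959.6 MeV.
(pc)² = E² − (m₀c²)² = (8959.6)² − (939.6)² = 7.939 × 10⁷ MeV², so pc = 8910 MeV.
λ = hc/(pc) = 1240 MeV·fm / 8910 MeV = 0.139 fm.

λ = 0.139 fm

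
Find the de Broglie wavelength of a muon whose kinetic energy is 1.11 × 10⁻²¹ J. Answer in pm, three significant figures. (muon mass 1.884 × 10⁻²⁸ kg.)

p = √(2mKE) = √(2 × 1.884 × 10⁻²⁸ × 1.110 × 10⁻²¹) = 6.467 × 10⁻²⁵ kg·m/s.
λ = h/p = 6.626 × 10⁻³⁴ / 6.467 × 10⁻²⁵ = 1.02 × 10⁻⁹ m = 1020 pm.

λ = 1020 pm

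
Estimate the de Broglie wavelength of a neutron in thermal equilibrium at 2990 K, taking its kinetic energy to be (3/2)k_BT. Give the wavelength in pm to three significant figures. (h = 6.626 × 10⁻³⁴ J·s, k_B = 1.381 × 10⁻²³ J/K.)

λ = 46.0 pm

KE = (3/2)k_BT = 1.5 × 1.381 × 10⁻²³ × 2990 = 6.194 × 10⁻²⁰ J.
p = √(2mKE) = √(2 × 1.675 × 10⁻²⁷ × 6.194 × 10⁻²⁰) = 1.440 × 10⁻²³ kg·m/s.
λ = h/p = 4.60 × 10⁻¹¹ m = 46.0 pm.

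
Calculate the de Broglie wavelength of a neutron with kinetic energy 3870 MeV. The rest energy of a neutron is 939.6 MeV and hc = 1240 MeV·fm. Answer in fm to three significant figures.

λ = 0.263 fm

Total energy E = KE + m₀c² = 3870 + 939.6 = 4809.6 MeV.
(pc)² = E² − (m₀c²)² = (4809.6)² − (939.6)² = 2.225 × 10⁷ MeV², so pc = 4717 MeV.
λ = hc/(pc) = 1240 MeV·fm / 4717 MeV = 0.263 fm.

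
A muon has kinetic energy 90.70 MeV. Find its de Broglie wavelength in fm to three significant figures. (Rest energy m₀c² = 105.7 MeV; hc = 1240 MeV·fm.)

Total energy E = KE + m₀c² = 90.70 + 105.7 = 196.40 MeV.
(pc)² = E² − (m₀c²)² = (196.40)² − (105.7)² = 2.740 × 10⁴ MeV², so pc = 165.5 MeV.
λ = hc/(pc) = 1240 MeV·fm / 165.5 MeV = 7.49 fm.

λ = 7.49 fm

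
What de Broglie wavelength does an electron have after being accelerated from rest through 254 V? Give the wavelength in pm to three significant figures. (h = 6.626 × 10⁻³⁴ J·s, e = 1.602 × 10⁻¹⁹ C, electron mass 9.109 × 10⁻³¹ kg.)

KE = eV = 1.602 × 10⁻¹⁹ × 254.0 = 4.069 × 10⁻¹⁷ J.
p = √(2mKE) = √(2 × 9.109 × 10⁻³¹ × 4.069 × 10⁻¹⁷) = 8.610 × 10⁻²⁴ kg·m/s.
λ = h/p = 6.626 × 10⁻³⁴ / 8.610 × 10⁻²⁴ = 7.70 × 10⁻¹¹ m = 77.0 pm.

λ = 77.0 pm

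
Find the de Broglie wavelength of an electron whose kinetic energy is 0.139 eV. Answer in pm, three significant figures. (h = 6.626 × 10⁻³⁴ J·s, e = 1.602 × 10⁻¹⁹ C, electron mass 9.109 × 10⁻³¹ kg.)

KE = 0.139 eV = 2.227 × 10⁻²⁰ J.
p = √(2mKE) = √(2 × 9.109 × 10⁻³¹ × 2.227 × 10⁻²⁰) = 2.014 × 10⁻²⁵ kg·m/s.
λ = h/p = 6.626 × 10⁻³⁴ / 2.014 × 10⁻²⁵ = 3.29 × 10⁻⁹ m = 3290 pm.

λ = 3290 pm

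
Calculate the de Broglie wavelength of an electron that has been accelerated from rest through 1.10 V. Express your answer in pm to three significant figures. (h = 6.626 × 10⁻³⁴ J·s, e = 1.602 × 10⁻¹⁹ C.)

λ = 1170 pm

KE = eV = 1.602 × 10⁻¹⁹ × 1.100 = 1.762 × 10⁻¹⁹ J.
p = √(2mKE) = √(2 × 9.109 × 10⁻³¹ × 1.762 × 10⁻¹⁹) = 5.666 × 10⁻²⁵ kg·m/s.
λ = h/p = 6.626 × 10⁻³⁴ / 5.666 × 10⁻²⁵ = 1.17 × 10⁻⁹ m = 1170 pm.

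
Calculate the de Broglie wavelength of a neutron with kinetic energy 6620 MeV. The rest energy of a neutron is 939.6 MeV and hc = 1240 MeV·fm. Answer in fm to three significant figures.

λ = 0.165 fm

Total energy E = KE + m₀c² = 6620 + 939.6 = 7559.6 MeV.
(pc)² = E² − (m₀c²)² = (7559.6)² − (939.6)² = 5.626 × 10⁷ MeV², so pc = 7501 MeV.
λ = hc/(pc) = 1240 MeV·fm / 7501 MeV = 0.165 fm.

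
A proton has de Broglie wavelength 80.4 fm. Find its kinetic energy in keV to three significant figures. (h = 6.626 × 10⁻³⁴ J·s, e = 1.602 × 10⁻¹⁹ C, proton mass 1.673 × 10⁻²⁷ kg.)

KE = 127 keV

p = h/λ = 6.626 × 10⁻³⁴ / 8.040 × 10⁻¹⁴ = 8.241 × 10⁻²¹ kg·m/s.
KE = p²/(2m) = (8.241 × 10⁻²¹)² / (2 × 1.673 × 10⁻²⁷) = 2.030 × 10⁻¹⁴ J = 127 keV.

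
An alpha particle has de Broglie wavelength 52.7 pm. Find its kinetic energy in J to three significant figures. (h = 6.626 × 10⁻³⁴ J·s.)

p = h/λ = 6.626 × 10⁻³⁴ / 5.270 × 10⁻¹¹ = 1.257 × 10⁻²³ kg·m/s.
KE = p²/(2m) = (1.257 × 10⁻²³)² / (2 × 6.645 × 10⁻²⁷) = 1.189 × 10⁻²⁰ J = 1.19 × 10⁻²⁰ J.

KE = 1.19 × 10⁻²⁰ J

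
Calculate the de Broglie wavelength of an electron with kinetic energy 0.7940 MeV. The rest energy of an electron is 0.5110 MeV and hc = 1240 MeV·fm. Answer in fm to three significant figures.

λ = 1030 fm

Total energy E = KE + m₀c² = 0.7940 + 0.5110 = 1.3050 MeV.
(pc)² = E² − (m₀c²)² = (1.3050)² − (0.5110)² = 1.442 MeV², so pc = 1.201 MeV.
λ = hc/(pc) = 1240 MeV·fm / 1.201 MeV = 1030 fm.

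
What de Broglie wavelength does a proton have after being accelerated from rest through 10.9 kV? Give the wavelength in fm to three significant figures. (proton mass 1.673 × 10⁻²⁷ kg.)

KE = eV = 1.602 × 10⁻¹⁹ × 1.090 × 10⁴ = 1.746 × 10⁻¹⁵ J.
p = √(2mKE) = √(2 × 1.673 × 10⁻²⁷ × 1.746 × 10⁻¹⁵) = 2.417 × 10⁻²¹ kg·m/s.
λ = h/p = 6.626 × 10⁻³⁴ / 2.417 × 10⁻²¹ = 2.74 × 10⁻¹³ m = 274 fm.

λ = 274 fm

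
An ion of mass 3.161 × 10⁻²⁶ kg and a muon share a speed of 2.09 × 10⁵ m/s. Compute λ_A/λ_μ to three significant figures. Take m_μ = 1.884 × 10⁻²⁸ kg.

At fixed v, p = mv so λ = h/(mv) ∝ 1/m.
λ_A/λ_μ = m_μ/m_A = 1.884 × 10⁻²⁸/3.161 × 10⁻²⁶ = 5.96 × 10⁻³.

λ_A/λ_μ = 5.96 × 10⁻³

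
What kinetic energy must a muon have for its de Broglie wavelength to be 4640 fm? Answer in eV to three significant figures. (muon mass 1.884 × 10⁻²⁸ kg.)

KE = 338 eV

p = h/λ = 6.626 × 10⁻³⁴ / 4.640 × 10⁻¹² = 1.428 × 10⁻²² kg·m/s.
KE = p²/(2m) = (1.428 × 10⁻²²)² / (2 × 1.884 × 10⁻²⁸) = 5.412 × 10⁻¹⁷ J = 338 eV.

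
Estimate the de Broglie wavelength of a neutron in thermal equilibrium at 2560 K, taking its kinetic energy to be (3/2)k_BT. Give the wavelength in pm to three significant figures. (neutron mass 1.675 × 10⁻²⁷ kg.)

KE = (3/2)k_BT = 1.5 × 1.381 × 10⁻²³ × 2560 = 5.303 × 10⁻²⁰ J.
p = √(2mKE) = √(2 × 1.675 × 10⁻²⁷ × 5.303 × 10⁻²⁰) = 1.333 × 10⁻²³ kg·m/s.
λ = h/p = 4.97 × 10⁻¹¹ m = 49.7 pm.

λ = 49.7 pm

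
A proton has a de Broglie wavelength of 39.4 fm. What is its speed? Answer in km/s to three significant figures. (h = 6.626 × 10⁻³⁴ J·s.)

p = h/λ = 6.626 × 10⁻³⁴ / 3.940 × 10⁻¹⁴ = 1.682 × 10⁻²⁰ kg·m/s.
v = p/m = 1.682 × 10⁻²⁰ / 1.673 × 10⁻²⁷ = 1.01 × 10⁷ m/s = 1.01 × 10⁴ km/s.

v = 1.01 × 10⁴ km/s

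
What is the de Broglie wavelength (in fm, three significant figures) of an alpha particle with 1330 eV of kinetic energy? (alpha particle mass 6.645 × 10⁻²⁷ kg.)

λ = 394 fm

KE = 1330 eV = 2.131 × 10⁻¹⁶ J.
p = √(2mKE) = √(2 × 6.645 × 10⁻²⁷ × 2.131 × 10⁻¹⁶) = 1.683 × 10⁻²¹ kg·m/s.
λ = h/p = 6.626 × 10⁻³⁴ / 1.683 × 10⁻²¹ = 3.94 × 10⁻¹³ m = 394 fm.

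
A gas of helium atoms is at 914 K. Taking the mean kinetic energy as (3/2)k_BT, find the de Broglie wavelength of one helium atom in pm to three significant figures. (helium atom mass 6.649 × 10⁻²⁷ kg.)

λ = 41.8 pm

KE = (3/2)k_BT = 1.5 × 1.381 × 10⁻²³ × 914 = 1.893 × 10⁻²⁰ J.
p = √(2mKE) = √(2 × 6.649 × 10⁻²⁷ × 1.893 × 10⁻²⁰) = 1.587 × 10⁻²³ kg·m/s.
λ = h/p = 4.18 × 10⁻¹¹ m = 41.8 pm.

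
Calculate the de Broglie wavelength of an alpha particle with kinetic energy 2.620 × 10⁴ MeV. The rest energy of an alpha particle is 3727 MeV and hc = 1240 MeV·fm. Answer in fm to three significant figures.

Total energy E = KE + m₀c² = 2.620 × 10⁴ + 3727 = 29927 MeV.
(pc)² = E² − (m₀c²)² = (29927)² − (3727)² = 8.817 × 10⁸ MeV², so pc = 2.969 × 10⁴ MeV.
λ = hc/(pc) = 1240 MeV·fm / 2.969 × 10⁴ MeV = 0.0418 fm.

λ = 0.0418 fm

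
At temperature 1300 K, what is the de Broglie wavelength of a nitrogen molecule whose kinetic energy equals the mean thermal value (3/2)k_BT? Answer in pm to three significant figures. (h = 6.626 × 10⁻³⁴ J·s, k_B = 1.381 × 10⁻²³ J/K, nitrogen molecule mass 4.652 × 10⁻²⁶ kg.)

λ = 13.2 pm

KE = (3/2)k_BT = 1.5 × 1.381 × 10⁻²³ × 1300 = 2.693 × 10⁻²⁰ J.
p = √(2mKE) = √(2 × 4.652 × 10⁻²⁶ × 2.693 × 10⁻²⁰) = 5.006 × 10⁻²³ kg·m/s.
λ = h/p = 1.32 × 10⁻¹¹ m = 13.2 pm.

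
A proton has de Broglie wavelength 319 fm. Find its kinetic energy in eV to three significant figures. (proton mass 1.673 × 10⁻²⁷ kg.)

KE = 8050 eV

p = h/λ = 6.626 × 10⁻³⁴ / 3.190 × 10⁻¹³ = 2.077 × 10⁻²¹ kg·m/s.
KE = p²/(2m) = (2.077 × 10⁻²¹)² / (2 × 1.673 × 10⁻²⁷) = 1.289 × 10⁻¹⁵ J = 8050 eV.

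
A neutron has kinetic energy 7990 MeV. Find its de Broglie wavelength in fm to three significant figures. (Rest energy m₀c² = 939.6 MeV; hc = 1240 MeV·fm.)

λ = 0.140 fm

Total energy E = KE + m₀c² = 7990 + 939.6 = 8929.6 MeV.
(pc)² = E² − (m₀c²)² = (8929.6)² − (939.6)² = 7.885 × 10⁷ MeV², so pc = 8880 MeV.
λ = hc/(pc) = 1240 MeV·fm / 8880 MeV = 0.140 fm.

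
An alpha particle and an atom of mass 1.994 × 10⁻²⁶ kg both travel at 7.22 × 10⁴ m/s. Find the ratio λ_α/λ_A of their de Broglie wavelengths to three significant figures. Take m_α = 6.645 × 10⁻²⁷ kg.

λ_α/λ_A = 3.00

At fixed v, p = mv so λ = h/(mv) ∝ 1/m.
λ_α/λ_A = m_A/m_α = 1.994 × 10⁻²⁶/6.645 × 10⁻²⁷ = 3.00.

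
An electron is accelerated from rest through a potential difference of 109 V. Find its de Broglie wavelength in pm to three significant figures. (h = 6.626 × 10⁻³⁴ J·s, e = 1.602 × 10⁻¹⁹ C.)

KE = eV = 1.602 × 10⁻¹⁹ × 109.0 = 1.746 × 10⁻¹⁷ J.
p = √(2mKE) = √(2 × 9.109 × 10⁻³¹ × 1.746 × 10⁻¹⁷) = 5.640 × 10⁻²⁴ kg·m/s.
λ = h/p = 6.626 × 10⁻³⁴ / 5.640 × 10⁻²⁴ = 1.17 × 10⁻¹⁰ m = 117 pm.

λ = 117 pm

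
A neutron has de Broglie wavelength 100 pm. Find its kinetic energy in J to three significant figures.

p = h/λ = 6.626 × 10⁻³⁴ / 1.000 × 10⁻¹⁰ = 6.626 × 10⁻²⁴ kg·m/s.
KE = p²/(2m) = (6.626 × 10⁻²⁴)² / (2 × 1.675 × 10⁻²⁷) = 1.311 × 10⁻²⁰ J = 1.31 × 10⁻²⁰ J.

KE = 1.31 × 10⁻²⁰ J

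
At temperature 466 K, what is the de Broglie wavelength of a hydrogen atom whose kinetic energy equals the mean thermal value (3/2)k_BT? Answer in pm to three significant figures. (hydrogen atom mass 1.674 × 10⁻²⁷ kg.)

λ = 117 pm

KE = (3/2)k_BT = 1.5 × 1.381 × 10⁻²³ × 466 = 9.653 × 10⁻²¹ J.
p = √(2mKE) = √(2 × 1.674 × 10⁻²⁷ × 9.653 × 10⁻²¹) = 5.685 × 10⁻²⁴ kg·m/s.
λ = h/p = 1.17 × 10⁻¹⁰ m = 117 pm.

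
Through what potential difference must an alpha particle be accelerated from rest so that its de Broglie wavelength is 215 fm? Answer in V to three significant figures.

V = 2230 V

p = h/λ = 6.626 × 10⁻³⁴ / 2.150 × 10⁻¹³ = 3.082 × 10⁻²¹ kg·m/s.
KE = p²/(2m) = 7.147 × 10⁻¹⁶ J.
V = KE/2e = 7.147 × 10⁻¹⁶ / (2 × 1.602 × 10⁻¹⁹) = 2230 V.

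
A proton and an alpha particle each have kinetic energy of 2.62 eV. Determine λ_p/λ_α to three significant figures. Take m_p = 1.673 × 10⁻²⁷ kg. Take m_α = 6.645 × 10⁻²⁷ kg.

λ_p/λ_α = 1.99

At fixed KE, p = √(2mKE) so λ = h/p ∝ 1/√m.
λ_p/λ_α = √(m_α/m_p) = √(6.645 × 10⁻²⁷/1.673 × 10⁻²⁷) = √(3.972) = 1.99.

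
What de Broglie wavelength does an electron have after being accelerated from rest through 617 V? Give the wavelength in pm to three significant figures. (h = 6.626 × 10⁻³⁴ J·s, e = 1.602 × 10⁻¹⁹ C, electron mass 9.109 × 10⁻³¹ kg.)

KE = eV = 1.602 × 10⁻¹⁹ × 617.0 = 9.884 × 10⁻¹⁷ J.
p = √(2mKE) = √(2 × 9.109 × 10⁻³¹ × 9.884 × 10⁻¹⁷) = 1.342 × 10⁻²³ kg·m/s.
λ = h/p = 6.626 × 10⁻³⁴ / 1.342 × 10⁻²³ = 4.94 × 10⁻¹¹ m = 49.4 pm.

λ = 49.4 pm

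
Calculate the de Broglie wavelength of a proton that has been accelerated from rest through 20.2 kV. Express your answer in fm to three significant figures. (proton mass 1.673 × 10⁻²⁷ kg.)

λ = 201 fm

KE = eV = 1.602 × 10⁻¹⁹ × 2.020 × 10⁴ = 3.236 × 10⁻¹⁵ J.
p = √(2mKE) = √(2 × 1.673 × 10⁻²⁷ × 3.236 × 10⁻¹⁵) = 3.291 × 10⁻²¹ kg·m/s.
λ = h/p = 6.626 × 10⁻³⁴ / 3.291 × 10⁻²¹ = 2.01 × 10⁻¹³ m = 201 fm.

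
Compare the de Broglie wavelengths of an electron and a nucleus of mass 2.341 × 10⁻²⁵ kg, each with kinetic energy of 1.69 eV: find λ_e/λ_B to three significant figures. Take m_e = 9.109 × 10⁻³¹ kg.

At fixed KE, p = √(2mKE) so λ = h/p ∝ 1/√m.
λ_e/λ_B = √(m_B/m_e) = √(2.341 × 10⁻²⁵/9.109 × 10⁻³¹) = √(2.570 × 10⁵) = 507.

λ_e/λ_B = 507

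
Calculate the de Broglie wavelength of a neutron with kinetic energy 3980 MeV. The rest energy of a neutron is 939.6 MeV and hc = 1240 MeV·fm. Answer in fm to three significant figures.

λ = 0.257 fm

Total energy E = KE + m₀c² = 3980 + 939.6 = 4919.6 MeV.
(pc)² = E² − (m₀c²)² = (4919.6)² − (939.6)² = 2.332 × 10⁷ MeV², so pc = 4829 MeV.
λ = hc/(pc) = 1240 MeV·fm / 4829 MeV = 0.257 fm.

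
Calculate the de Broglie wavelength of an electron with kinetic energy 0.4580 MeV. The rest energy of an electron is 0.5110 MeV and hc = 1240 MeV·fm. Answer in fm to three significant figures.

Total energy E = KE + m₀c² = 0.4580 + 0.5110 = 0.9690 MeV.
(pc)² = E² − (m₀c²)² = (0.9690)² − (0.5110)² = 0.6778 MeV², so pc = 0.8233 MeV.
λ = hc/(pc) = 1240 MeV·fm / 0.8233 MeV = 1510 fm.

λ = 1510 fm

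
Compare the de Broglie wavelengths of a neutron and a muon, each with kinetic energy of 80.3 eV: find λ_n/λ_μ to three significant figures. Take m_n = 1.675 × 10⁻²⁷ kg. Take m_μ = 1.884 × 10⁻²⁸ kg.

At fixed KE, p = √(2mKE) so λ = h/p ∝ 1/√m.
λ_n/λ_μ = √(m_μ/m_n) = √(1.884 × 10⁻²⁸/1.675 × 10⁻²⁷) = √(0.1125) = 0.335.

λ_n/λ_μ = 0.335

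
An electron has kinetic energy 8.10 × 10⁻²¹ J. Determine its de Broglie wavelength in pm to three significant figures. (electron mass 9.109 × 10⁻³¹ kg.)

λ = 5450 pm

p = √(2mKE) = √(2 × 9.109 × 10⁻³¹ × 8.100 × 10⁻²¹) = 1.215 × 10⁻²⁵ kg·m/s.
λ = h/p = 6.626 × 10⁻³⁴ / 1.215 × 10⁻²⁵ = 5.45 × 10⁻⁹ m = 5450 pm.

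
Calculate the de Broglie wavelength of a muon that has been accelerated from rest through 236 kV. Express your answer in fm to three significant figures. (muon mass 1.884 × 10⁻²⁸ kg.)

KE = eV = 1.602 × 10⁻¹⁹ × 2.360 × 10⁵ = 3.781 × 10⁻¹⁴ J.
p = √(2mKE) = √(2 × 1.884 × 10⁻²⁸ × 3.781 × 10⁻¹⁴) = 3.774 × 10⁻²¹ kg·m/s.
λ = h/p = 6.626 × 10⁻³⁴ / 3.774 × 10⁻²¹ = 1.76 × 10⁻¹³ m = 176 fm.

λ = 176 fm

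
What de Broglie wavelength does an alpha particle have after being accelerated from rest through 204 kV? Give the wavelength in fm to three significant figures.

KE = 2eV = 2 × 1.602 × 10⁻¹⁹ × 2.040 × 10⁵ = 6.536 × 10⁻¹⁴ J.
p = √(2mKE) = √(2 × 6.645 × 10⁻²⁷ × 6.536 × 10⁻¹⁴) = 2.947 × 10⁻²⁰ kg·m/s.
λ = h/p = 6.626 × 10⁻³⁴ / 2.947 × 10⁻²⁰ = 2.25 × 10⁻¹⁴ m = 22.5 fm.

λ = 22.5 fm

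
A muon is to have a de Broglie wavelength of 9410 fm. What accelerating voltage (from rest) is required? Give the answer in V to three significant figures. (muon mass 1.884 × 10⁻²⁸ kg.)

V = 82.1 V

p = h/λ = 6.626 × 10⁻³⁴ / 9.410 × 10⁻¹² = 7.041 × 10⁻²³ kg·m/s.
KE = p²/(2m) = 1.316 × 10⁻¹⁷ J.
V = KE/e = 1.316 × 10⁻¹⁷ / (1.602 × 10⁻¹⁹) = 82.1 V.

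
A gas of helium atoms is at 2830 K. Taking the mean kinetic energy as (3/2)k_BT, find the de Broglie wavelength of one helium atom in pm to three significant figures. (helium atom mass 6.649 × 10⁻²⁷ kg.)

λ = 23.7 pm

KE = (3/2)k_BT = 1.5 × 1.381 × 10⁻²³ × 2830 = 5.862 × 10⁻²⁰ J.
p = √(2mKE) = √(2 × 6.649 × 10⁻²⁷ × 5.862 × 10⁻²⁰) = 2.792 × 10⁻²³ kg·m/s.
λ = h/p = 2.37 × 10⁻¹¹ m = 23.7 pm.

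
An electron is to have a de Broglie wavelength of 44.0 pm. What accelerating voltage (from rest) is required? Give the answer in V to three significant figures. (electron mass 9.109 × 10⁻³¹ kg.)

p = h/λ = 6.626 × 10⁻³⁴ / 4.400 × 10⁻¹¹ = 1.506 × 10⁻²³ kg·m/s.
KE = p²/(2m) = 1.245 × 10⁻¹⁶ J.
V = KE/e = 1.245 × 10⁻¹⁶ / (1.602 × 10⁻¹⁹) = 777 V.

V = 777 V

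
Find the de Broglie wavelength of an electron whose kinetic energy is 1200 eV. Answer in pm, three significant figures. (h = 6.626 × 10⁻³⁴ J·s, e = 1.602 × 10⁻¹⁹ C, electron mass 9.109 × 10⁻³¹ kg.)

λ = 35.4 pm

KE = 1200 eV = 1.922 × 10⁻¹⁶ J.
p = √(2mKE) = √(2 × 9.109 × 10⁻³¹ × 1.922 × 10⁻¹⁶) = 1.871 × 10⁻²³ kg·m/s.
λ = h/p = 6.626 × 10⁻³⁴ / 1.871 × 10⁻²³ = 3.54 × 10⁻¹¹ m = 35.4 pm.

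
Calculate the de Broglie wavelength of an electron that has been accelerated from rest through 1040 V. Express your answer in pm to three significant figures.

λ = 38.0 pm

KE = eV = 1.602 × 10⁻¹⁹ × 1040 = 1.666 × 10⁻¹⁶ J.
p = √(2mKE) = √(2 × 9.109 × 10⁻³¹ × 1.666 × 10⁻¹⁶) = 1.742 × 10⁻²³ kg·m/s.
λ = h/p = 6.626 × 10⁻³⁴ / 1.742 × 10⁻²³ = 3.80 × 10⁻¹¹ m = 38.0 pm.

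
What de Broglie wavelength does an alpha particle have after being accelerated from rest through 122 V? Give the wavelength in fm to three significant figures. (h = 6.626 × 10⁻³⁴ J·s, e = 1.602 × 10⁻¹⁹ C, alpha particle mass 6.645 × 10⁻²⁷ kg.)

λ = 919 fm

KE = 2eV = 2 × 1.602 × 10⁻¹⁹ × 122.0 = 3.909 × 10⁻¹⁷ J.
p = √(2mKE) = √(2 × 6.645 × 10⁻²⁷ × 3.909 × 10⁻¹⁷) = 7.208 × 10⁻²² kg·m/s.
λ = h/p = 6.626 × 10⁻³⁴ / 7.208 × 10⁻²² = 9.19 × 10⁻¹³ m = 919 fm.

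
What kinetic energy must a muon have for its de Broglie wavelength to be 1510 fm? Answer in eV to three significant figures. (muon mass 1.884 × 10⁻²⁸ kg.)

p = h/λ = 6.626 × 10⁻³⁴ / 1.510 × 10⁻¹² = 4.388 × 10⁻²² kg·m/s.
KE = p²/(2m) = (4.388 × 10⁻²²)² / (2 × 1.884 × 10⁻²⁸) = 5.110 × 10⁻¹⁶ J = 3190 eV.

KE = 3190 eV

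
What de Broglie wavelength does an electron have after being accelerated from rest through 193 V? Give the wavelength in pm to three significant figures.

KE = eV = 1.602 × 10⁻¹⁹ × 193.0 = 3.092 × 10⁻¹⁷ J.
p = √(2mKE) = √(2 × 9.109 × 10⁻³¹ × 3.092 × 10⁻¹⁷) = 7.505 × 10⁻²⁴ kg·m/s.
λ = h/p = 6.626 × 10⁻³⁴ / 7.505 × 10⁻²⁴ = 8.83 × 10⁻¹¹ m = 88.3 pm.

λ = 88.3 pm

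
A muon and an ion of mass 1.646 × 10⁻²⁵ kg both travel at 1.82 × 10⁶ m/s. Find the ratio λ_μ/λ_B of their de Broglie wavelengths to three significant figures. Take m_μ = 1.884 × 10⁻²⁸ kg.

λ_μ/λ_B = 874

At fixed v, p = mv so λ = h/(mv) ∝ 1/m.
λ_μ/λ_B = m_B/m_μ = 1.646 × 10⁻²⁵/1.884 × 10⁻²⁸ = 874.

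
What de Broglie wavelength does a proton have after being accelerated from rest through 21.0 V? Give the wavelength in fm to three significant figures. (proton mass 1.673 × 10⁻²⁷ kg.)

KE = eV = 1.602 × 10⁻¹⁹ × 21.00 = 3.364 × 10⁻¹⁸ J.
p = √(2mKE) = √(2 × 1.673 × 10⁻²⁷ × 3.364 × 10⁻¹⁸) = 1.061 × 10⁻²² kg·m/s.
λ = h/p = 6.626 × 10⁻³⁴ / 1.061 × 10⁻²² = 6.25 × 10⁻¹² m = 6250 fm.

λ = 6250 fm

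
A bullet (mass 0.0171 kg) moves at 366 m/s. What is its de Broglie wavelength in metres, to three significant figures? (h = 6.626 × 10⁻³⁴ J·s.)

λ = 1.06 × 10⁻³⁴ m

p = mv = 0.0171 × 366 = 6.259 kg·m/s.
λ = h/p = 6.626 × 10⁻³⁴ / 6.259 = 1.06 × 10⁻³⁴ m.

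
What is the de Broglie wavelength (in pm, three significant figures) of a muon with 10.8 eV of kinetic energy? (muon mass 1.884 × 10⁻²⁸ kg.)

λ = 26.0 pm

KE = 10.8 eV = 1.730 × 10⁻¹⁸ J.
p = √(2mKE) = √(2 × 1.884 × 10⁻²⁸ × 1.730 × 10⁻¹⁸) = 2.553 × 10⁻²³ kg·m/s.
λ = h/p = 6.626 × 10⁻³⁴ / 2.553 × 10⁻²³ = 2.60 × 10⁻¹¹ m = 26.0 pm.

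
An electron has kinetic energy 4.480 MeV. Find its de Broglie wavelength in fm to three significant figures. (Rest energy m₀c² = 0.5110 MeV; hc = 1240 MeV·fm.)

λ = 250 fm

Total energy E = KE + m₀c² = 4.480 + 0.5110 = 4.9910 MeV.
(pc)² = E² − (m₀c²)² = (4.9910)² − (0.5110)² = 24.65 MeV², so pc = 4.965 MeV.
λ = hc/(pc) = 1240 MeV·fm / 4.965 MeV = 250 fm.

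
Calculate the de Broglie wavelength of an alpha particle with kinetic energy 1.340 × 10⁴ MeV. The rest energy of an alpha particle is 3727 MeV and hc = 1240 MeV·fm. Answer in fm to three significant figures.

λ = 0.0742 fm

Total energy E = KE + m₀c² = 1.340 × 10⁴ + 3727 = 17127 MeV.
(pc)² = E² − (m₀c²)² = (17127)² − (3727)² = 2.794 × 10⁸ MeV², so pc = 1.672 × 10⁴ MeV.
λ = hc/(pc) = 1240 MeV·fm / 1.672 × 10⁴ MeV = 0.0742 fm.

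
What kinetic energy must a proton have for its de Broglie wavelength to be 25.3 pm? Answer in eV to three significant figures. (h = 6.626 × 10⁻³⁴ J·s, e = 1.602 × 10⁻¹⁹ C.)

p = h/λ = 6.626 × 10⁻³⁴ / 2.530 × 10⁻¹¹ = 2.619 × 10⁻²³ kg·m/s.
KE = p²/(2m) = (2.619 × 10⁻²³)² / (2 × 1.673 × 10⁻²⁷) = 2.050 × 10⁻¹⁹ J = 1.28 eV.

KE = 1.28 eV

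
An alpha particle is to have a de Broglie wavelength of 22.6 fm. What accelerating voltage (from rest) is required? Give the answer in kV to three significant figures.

p = h/λ = 6.626 × 10⁻³⁴ / 2.260 × 10⁻¹⁴ = 2.932 × 10⁻²⁰ kg·m/s.
KE = p²/(2m) = 6.468 × 10⁻¹⁴ J.
V = KE/2e = 6.468 × 10⁻¹⁴ / (2 × 1.602 × 10⁻¹⁹) = 202 kV.

V = 202 kV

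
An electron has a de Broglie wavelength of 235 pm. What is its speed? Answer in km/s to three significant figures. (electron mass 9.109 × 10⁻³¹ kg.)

v = 3100 km/s

p = h/λ = 6.626 × 10⁻³⁴ / 2.350 × 10⁻¹⁰ = 2.820 × 10⁻²⁴ kg·m/s.
v = p/m = 2.820 × 10⁻²⁴ / 9.109 × 10⁻³¹ = 3.10 × 10⁶ m/s = 3100 km/s.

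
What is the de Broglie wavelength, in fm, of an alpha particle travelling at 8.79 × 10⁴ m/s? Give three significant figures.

λ = 1130 fm

p = mv = 6.645 × 10⁻²⁷ × 8.79 × 10⁴ = 5.841 × 10⁻²² kg·m/s.
λ = h/p = 6.626 × 10⁻³⁴ / 5.841 × 10⁻²² = 1.13 × 10⁻¹² m = 1130 fm.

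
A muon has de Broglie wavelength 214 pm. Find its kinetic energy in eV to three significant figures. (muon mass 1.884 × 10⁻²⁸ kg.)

KE = 0.159 eV

p = h/λ = 6.626 × 10⁻³⁴ / 2.140 × 10⁻¹⁰ = 3.096 × 10⁻²⁴ kg·m/s.
KE = p²/(2m) = (3.096 × 10⁻²⁴)² / (2 × 1.884 × 10⁻²⁸) = 2.544 × 10⁻²⁰ J = 0.159 eV.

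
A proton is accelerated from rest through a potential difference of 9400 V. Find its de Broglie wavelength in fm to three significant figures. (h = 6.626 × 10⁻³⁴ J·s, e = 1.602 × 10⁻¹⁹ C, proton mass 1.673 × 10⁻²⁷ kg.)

λ = 295 fm

KE = eV = 1.602 × 10⁻¹⁹ × 9400 = 1.506 × 10⁻¹⁵ J.
p = √(2mKE) = √(2 × 1.673 × 10⁻²⁷ × 1.506 × 10⁻¹⁵) = 2.245 × 10⁻²¹ kg·m/s.
λ = h/p = 6.626 × 10⁻³⁴ / 2.245 × 10⁻²¹ = 2.95 × 10⁻¹³ m = 295 fm.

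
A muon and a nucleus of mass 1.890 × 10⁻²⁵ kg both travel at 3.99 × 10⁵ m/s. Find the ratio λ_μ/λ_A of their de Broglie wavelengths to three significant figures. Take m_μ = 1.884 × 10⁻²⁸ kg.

λ_μ/λ_A = 1000

At fixed v, p = mv so λ = h/(mv) ∝ 1/m.
λ_μ/λ_A = m_A/m_μ = 1.890 × 10⁻²⁵/1.884 × 10⁻²⁸ = 1000.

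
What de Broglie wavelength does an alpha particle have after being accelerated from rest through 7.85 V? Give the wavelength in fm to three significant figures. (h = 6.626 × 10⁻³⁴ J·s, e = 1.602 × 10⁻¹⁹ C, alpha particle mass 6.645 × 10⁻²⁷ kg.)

KE = 2eV = 2 × 1.602 × 10⁻¹⁹ × 7.850 = 2.515 × 10⁻¹⁸ J.
p = √(2mKE) = √(2 × 6.645 × 10⁻²⁷ × 2.515 × 10⁻¹⁸) = 1.828 × 10⁻²² kg·m/s.
λ = h/p = 6.626 × 10⁻³⁴ / 1.828 × 10⁻²² = 3.62 × 10⁻¹² m = 3620 fm.

λ = 3620 fm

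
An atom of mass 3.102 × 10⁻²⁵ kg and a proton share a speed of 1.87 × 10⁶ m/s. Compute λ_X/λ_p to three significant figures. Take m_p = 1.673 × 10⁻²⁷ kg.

At fixed v, p = mv so λ = h/(mv) ∝ 1/m.
λ_X/λ_p = m_p/m_X = 1.673 × 10⁻²⁷/3.102 × 10⁻²⁵ = 5.39 × 10⁻³.

λ_X/λ_p = 5.39 × 10⁻³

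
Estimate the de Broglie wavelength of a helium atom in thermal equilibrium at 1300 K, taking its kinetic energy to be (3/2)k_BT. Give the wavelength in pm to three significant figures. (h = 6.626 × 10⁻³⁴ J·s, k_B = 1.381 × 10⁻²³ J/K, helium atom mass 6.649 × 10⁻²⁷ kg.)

λ = 35.0 pm

KE = (3/2)k_BT = 1.5 × 1.381 × 10⁻²³ × 1300 = 2.693 × 10⁻²⁰ J.
p = √(2mKE) = √(2 × 6.649 × 10⁻²⁷ × 2.693 × 10⁻²⁰) = 1.892 × 10⁻²³ kg·m/s.
λ = h/p = 3.50 × 10⁻¹¹ m = 35.0 pm.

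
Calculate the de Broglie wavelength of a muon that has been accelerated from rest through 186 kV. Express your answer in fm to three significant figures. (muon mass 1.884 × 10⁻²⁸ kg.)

λ = 198 fm

KE = eV = 1.602 × 10⁻¹⁹ × 1.860 × 10⁵ = 2.980 × 10⁻¹⁴ J.
p = √(2mKE) = √(2 × 1.884 × 10⁻²⁸ × 2.980 × 10⁻¹⁴) = 3.351 × 10⁻²¹ kg·m/s.
λ = h/p = 6.626 × 10⁻³⁴ / 3.351 × 10⁻²¹ = 1.98 × 10⁻¹³ m = 198 fm.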